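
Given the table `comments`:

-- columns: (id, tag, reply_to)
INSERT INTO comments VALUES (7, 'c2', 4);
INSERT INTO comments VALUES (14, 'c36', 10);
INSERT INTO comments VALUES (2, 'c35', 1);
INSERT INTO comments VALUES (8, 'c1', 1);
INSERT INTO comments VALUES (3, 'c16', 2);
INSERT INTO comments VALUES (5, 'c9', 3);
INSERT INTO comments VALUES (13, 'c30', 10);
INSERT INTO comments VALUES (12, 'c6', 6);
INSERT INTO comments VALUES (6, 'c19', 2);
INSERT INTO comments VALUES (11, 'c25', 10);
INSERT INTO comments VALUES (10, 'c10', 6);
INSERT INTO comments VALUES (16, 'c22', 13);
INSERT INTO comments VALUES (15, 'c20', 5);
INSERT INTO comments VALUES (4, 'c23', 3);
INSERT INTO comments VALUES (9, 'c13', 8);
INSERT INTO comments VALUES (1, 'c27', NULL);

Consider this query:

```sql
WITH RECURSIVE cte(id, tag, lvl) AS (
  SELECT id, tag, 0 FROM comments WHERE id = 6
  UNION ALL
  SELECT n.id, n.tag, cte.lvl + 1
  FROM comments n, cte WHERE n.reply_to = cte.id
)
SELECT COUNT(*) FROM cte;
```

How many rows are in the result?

Base: id=6 (c19) at lvl 0.
Iteration 1: rows with reply_to in {6} -> c10 (id 10, lvl 1), c6 (id 12, lvl 1).
Iteration 2: rows with reply_to in {10,12} -> c25 (id 11, lvl 2), c30 (id 13, lvl 2), c36 (id 14, lvl 2).
Iteration 3: rows with reply_to in {11,13,14} -> c22 (id 16, lvl 3).
Iteration 4: no rows with reply_to in {16}; recursion stops.
Total rows emitted: 7.

7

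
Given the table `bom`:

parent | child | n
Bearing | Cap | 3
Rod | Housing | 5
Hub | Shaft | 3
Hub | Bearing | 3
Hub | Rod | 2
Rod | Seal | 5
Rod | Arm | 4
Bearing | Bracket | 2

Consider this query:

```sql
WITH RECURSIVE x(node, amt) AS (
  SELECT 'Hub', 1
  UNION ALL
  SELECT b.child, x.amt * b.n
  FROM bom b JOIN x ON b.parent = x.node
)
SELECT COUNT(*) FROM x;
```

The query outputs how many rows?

9

Base: (Hub, amt=1).
Iteration 1: components of {Hub} -> Bearing = 1*3 = 3, Rod = 1*2 = 2, Shaft = 1*3 = 3.
Iteration 2: components of {Bearing,Rod,Shaft} -> Arm = 2*4 = 8, Bracket = 3*2 = 6, Cap = 3*3 = 9, Housing = 2*5 = 10, Seal = 2*5 = 10.
Iteration 3: no further components; recursion stops.
Total rows emitted: 9.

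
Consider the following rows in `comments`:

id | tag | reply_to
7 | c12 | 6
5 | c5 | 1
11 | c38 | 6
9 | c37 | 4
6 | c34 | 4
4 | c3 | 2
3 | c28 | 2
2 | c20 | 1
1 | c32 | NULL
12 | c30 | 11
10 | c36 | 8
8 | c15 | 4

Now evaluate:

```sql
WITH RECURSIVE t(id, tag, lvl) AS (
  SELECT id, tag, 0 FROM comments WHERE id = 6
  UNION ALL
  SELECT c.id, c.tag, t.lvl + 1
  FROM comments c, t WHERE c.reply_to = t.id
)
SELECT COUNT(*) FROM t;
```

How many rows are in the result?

Base: id=6 (c34) at lvl 0.
Iteration 1: rows with reply_to in {6} -> c12 (id 7, lvl 1), c38 (id 11, lvl 1).
Iteration 2: rows with reply_to in {7,11} -> c30 (id 12, lvl 2).
Iteration 3: no rows with reply_to in {12}; recursion stops.
Total rows emitted: 4.

4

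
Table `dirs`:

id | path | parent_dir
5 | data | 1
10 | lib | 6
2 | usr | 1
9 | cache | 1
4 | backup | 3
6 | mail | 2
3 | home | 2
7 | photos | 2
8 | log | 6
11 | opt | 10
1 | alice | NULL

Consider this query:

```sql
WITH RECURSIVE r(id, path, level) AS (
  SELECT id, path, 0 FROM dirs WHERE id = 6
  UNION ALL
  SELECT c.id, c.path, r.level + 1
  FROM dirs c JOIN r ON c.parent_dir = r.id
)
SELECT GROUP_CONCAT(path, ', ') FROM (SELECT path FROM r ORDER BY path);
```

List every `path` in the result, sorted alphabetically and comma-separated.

lib, log, mail, opt

Base: id=6 (mail) at level 0.
Iteration 1: rows with parent_dir in {6} -> log (id 8, level 1), lib (id 10, level 1).
Iteration 2: rows with parent_dir in {8,10} -> opt (id 11, level 2).
Iteration 3: no rows with parent_dir in {11}; recursion stops.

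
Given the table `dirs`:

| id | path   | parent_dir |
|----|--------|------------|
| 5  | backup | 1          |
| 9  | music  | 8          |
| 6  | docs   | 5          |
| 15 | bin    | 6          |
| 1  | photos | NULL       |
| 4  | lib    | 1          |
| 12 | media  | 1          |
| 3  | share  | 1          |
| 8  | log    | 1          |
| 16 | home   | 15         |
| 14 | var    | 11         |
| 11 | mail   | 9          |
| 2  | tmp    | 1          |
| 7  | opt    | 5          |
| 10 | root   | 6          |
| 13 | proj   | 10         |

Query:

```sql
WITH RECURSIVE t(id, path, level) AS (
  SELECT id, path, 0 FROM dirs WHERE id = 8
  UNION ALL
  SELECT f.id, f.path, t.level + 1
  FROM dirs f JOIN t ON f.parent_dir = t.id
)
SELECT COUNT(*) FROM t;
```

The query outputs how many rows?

Base: id=8 (log) at level 0.
Iteration 1: rows with parent_dir in {8} -> music (id 9, level 1).
Iteration 2: rows with parent_dir in {9} -> mail (id 11, level 2).
Iteration 3: rows with parent_dir in {11} -> var (id 14, level 3).
Iteration 4: no rows with parent_dir in {14}; recursion stops.
Total rows emitted: 4.

4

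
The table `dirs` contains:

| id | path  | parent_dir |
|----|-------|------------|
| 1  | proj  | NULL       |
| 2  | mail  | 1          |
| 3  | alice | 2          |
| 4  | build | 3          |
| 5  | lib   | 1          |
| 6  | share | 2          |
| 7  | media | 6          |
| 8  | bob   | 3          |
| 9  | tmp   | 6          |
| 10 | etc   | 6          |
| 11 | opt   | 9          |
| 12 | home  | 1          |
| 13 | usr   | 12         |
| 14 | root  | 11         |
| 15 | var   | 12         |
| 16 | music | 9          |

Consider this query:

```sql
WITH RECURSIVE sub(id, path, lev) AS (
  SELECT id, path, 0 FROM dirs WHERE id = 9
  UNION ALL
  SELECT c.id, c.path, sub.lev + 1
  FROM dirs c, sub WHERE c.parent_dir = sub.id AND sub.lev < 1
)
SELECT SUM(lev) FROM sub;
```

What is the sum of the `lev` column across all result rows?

2

Base: id=9 (tmp) at lev 0.
Iteration 1: rows with parent_dir in {9} -> opt (id 11, lev 1), music (id 16, lev 1).
Iteration 2: lev < 1 fails for all current rows; recursion stops.
SUM(lev) = 0 + 1 + 1 = 2.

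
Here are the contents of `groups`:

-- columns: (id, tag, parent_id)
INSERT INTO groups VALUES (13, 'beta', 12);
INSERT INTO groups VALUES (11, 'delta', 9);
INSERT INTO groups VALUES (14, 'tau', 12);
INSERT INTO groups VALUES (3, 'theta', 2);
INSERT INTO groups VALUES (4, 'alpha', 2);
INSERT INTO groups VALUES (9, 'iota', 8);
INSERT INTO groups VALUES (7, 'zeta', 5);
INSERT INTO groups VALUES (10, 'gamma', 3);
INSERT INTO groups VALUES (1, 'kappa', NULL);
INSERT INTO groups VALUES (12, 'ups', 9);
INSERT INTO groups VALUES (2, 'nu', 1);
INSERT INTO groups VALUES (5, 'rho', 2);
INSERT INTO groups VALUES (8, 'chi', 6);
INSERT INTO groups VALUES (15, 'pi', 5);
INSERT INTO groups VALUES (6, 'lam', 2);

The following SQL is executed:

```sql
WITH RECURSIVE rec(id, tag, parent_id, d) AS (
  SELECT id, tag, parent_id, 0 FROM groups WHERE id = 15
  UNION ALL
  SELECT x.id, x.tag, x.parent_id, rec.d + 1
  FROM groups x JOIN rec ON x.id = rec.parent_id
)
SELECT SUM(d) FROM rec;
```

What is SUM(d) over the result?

6

Base: id=15 (pi), parent_id=5, d 0.
Iteration 1: join on id=5 -> rho (id 5, parent_id=2, d 1).
Iteration 2: join on id=2 -> nu (id 2, parent_id=1, d 2).
Iteration 3: join on id=1 -> kappa (id 1, parent_id=NULL, d 3).
Iteration 4: parent_id is NULL; no match; recursion stops.
SUM(d) = 0 + 1 + 2 + 3 = 6.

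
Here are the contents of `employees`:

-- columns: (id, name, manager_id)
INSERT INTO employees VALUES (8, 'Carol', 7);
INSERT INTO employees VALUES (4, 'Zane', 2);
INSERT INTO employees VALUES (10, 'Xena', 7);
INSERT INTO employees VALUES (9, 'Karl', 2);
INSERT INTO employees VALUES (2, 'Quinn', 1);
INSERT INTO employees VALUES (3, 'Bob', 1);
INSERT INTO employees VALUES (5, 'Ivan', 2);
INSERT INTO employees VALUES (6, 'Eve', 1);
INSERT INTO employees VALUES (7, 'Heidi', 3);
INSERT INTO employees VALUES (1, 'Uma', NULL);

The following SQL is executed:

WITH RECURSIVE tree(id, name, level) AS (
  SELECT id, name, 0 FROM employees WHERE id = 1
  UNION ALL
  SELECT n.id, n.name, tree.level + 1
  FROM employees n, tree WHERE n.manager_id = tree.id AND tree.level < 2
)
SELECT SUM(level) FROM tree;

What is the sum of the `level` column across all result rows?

11

Base: id=1 (Uma) at level 0.
Iteration 1: rows with manager_id in {1} -> Quinn (id 2, level 1), Bob (id 3, level 1), Eve (id 6, level 1).
Iteration 2: rows with manager_id in {2,3,6} -> Zane (id 4, level 2), Ivan (id 5, level 2), Heidi (id 7, level 2), Karl (id 9, level 2).
Iteration 3: level < 2 fails for all current rows; recursion stops.
SUM(level) = 0 + 1 + 1 + 1 + 2 + 2 + 2 + 2 = 11.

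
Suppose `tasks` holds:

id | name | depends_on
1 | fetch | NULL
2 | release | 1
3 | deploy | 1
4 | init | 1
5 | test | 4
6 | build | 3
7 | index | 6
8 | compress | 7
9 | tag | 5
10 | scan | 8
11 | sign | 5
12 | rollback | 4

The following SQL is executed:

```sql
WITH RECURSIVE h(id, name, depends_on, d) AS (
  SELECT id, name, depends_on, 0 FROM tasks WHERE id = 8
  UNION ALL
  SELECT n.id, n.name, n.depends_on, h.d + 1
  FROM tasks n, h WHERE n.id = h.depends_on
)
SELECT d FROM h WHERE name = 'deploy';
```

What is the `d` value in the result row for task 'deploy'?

3

Base: id=8 (compress), depends_on=7, d 0.
Iteration 1: join on id=7 -> index (id 7, depends_on=6, d 1).
Iteration 2: join on id=6 -> build (id 6, depends_on=3, d 2).
Iteration 3: join on id=3 -> deploy (id 3, depends_on=1, d 3).
Iteration 4: join on id=1 -> fetch (id 1, depends_on=NULL, d 4).
Iteration 5: depends_on is NULL; no match; recursion stops.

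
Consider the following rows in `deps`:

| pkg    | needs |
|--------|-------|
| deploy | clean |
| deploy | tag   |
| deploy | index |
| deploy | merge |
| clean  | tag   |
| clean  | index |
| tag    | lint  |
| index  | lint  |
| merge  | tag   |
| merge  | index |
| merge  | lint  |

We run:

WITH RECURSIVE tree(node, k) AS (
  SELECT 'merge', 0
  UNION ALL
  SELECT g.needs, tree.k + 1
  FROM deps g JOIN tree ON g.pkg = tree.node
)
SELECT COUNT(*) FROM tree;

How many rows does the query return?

Base: (merge, k=0).
Iteration 1: edges from {merge} -> (index, k=1), (lint, k=1), (tag, k=1).
Iteration 2: edges from {index,lint,tag} -> (lint, k=2) x2. [UNION ALL keeps all 2 new rows, including repeats]
Iteration 3: no outgoing edges from {lint}; recursion stops.
Total rows emitted: 6.

6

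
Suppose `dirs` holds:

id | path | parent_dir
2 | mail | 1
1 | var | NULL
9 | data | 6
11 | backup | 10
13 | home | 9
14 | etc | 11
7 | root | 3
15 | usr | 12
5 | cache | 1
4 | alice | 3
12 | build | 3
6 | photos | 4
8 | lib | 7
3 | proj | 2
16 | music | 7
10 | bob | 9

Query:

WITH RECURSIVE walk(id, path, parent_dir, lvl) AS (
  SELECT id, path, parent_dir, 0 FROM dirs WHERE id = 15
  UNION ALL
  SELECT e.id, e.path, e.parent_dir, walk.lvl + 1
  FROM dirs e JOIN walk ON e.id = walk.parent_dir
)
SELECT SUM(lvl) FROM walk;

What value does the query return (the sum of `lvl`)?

10

Base: id=15 (usr), parent_dir=12, lvl 0.
Iteration 1: join on id=12 -> build (id 12, parent_dir=3, lvl 1).
Iteration 2: join on id=3 -> proj (id 3, parent_dir=2, lvl 2).
Iteration 3: join on id=2 -> mail (id 2, parent_dir=1, lvl 3).
Iteration 4: join on id=1 -> var (id 1, parent_dir=NULL, lvl 4).
Iteration 5: parent_dir is NULL; no match; recursion stops.
SUM(lvl) = 0 + 1 + 2 + 3 + 4 = 10.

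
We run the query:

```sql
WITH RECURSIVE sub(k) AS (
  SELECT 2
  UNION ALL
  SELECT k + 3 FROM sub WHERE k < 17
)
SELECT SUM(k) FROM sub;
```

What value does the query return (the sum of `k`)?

57

Base: k=2.
Iteration 1: 2 < 17 holds -> k = 2 + 3 = 5.
Iteration 2: 5 < 17 holds -> k = 5 + 3 = 8.
Iteration 3: 8 < 17 holds -> k = 8 + 3 = 11.
Iteration 4: 11 < 17 holds -> k = 11 + 3 = 14.
Iteration 5: 14 < 17 holds -> k = 14 + 3 = 17.
Iteration 6: 17 < 17 fails; recursion stops.
SUM(k) = 2 + 5 + 8 + 11 + 14 + 17 = 57.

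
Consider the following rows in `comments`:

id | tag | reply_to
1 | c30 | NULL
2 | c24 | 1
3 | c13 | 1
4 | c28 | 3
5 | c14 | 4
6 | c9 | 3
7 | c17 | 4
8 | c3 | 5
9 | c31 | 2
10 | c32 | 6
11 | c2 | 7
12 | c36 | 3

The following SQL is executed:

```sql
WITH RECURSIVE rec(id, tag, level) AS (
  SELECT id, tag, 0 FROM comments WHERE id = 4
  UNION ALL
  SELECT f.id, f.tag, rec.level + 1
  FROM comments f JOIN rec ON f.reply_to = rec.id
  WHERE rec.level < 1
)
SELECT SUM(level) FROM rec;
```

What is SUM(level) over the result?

Base: id=4 (c28) at level 0.
Iteration 1: rows with reply_to in {4} -> c14 (id 5, level 1), c17 (id 7, level 1).
Iteration 2: level < 1 fails for all current rows; recursion stops.
SUM(level) = 0 + 1 + 1 = 2.

2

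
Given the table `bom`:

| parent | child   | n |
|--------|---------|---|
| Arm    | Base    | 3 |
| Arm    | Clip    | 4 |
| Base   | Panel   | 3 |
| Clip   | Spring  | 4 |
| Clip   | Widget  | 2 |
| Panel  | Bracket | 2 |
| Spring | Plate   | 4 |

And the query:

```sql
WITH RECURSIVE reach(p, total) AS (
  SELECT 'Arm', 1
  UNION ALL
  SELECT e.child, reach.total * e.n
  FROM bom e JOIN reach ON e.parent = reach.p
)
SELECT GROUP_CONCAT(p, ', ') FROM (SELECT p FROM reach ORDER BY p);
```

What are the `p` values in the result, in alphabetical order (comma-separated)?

Arm, Base, Bracket, Clip, Panel, Plate, Spring, Widget

Base: (Arm, total=1).
Iteration 1: components of {Arm} -> Base = 1*3 = 3, Clip = 1*4 = 4.
Iteration 2: components of {Base,Clip} -> Panel = 3*3 = 9, Spring = 4*4 = 16, Widget = 4*2 = 8.
Iteration 3: components of {Panel,Spring,Widget} -> Bracket = 9*2 = 18, Plate = 16*4 = 64.
Iteration 4: no further components; recursion stops.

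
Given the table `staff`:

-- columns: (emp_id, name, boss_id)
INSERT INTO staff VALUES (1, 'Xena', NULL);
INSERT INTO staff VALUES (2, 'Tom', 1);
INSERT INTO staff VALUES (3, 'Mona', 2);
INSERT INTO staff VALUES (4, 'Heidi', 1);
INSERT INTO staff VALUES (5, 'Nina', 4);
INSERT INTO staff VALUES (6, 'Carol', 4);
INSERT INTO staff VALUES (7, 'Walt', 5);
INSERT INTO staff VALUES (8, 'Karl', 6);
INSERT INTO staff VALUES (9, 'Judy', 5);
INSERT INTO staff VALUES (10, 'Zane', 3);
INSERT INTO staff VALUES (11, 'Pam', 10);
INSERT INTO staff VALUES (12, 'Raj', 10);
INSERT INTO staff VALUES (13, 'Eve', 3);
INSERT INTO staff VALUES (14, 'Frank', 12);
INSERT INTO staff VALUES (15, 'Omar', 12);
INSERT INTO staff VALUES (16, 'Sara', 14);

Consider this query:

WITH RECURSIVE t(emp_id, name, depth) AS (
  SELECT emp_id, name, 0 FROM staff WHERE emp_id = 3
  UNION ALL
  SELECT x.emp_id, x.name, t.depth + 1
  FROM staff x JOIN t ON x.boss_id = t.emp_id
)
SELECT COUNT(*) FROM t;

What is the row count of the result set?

Base: emp_id=3 (Mona) at depth 0.
Iteration 1: rows with boss_id in {3} -> Zane (id 10, depth 1), Eve (id 13, depth 1).
Iteration 2: rows with boss_id in {10,13} -> Pam (id 11, depth 2), Raj (id 12, depth 2).
Iteration 3: rows with boss_id in {11,12} -> Frank (id 14, depth 3), Omar (id 15, depth 3).
Iteration 4: rows with boss_id in {14,15} -> Sara (id 16, depth 4).
Iteration 5: no rows with boss_id in {16}; recursion stops.
Total rows emitted: 8.

8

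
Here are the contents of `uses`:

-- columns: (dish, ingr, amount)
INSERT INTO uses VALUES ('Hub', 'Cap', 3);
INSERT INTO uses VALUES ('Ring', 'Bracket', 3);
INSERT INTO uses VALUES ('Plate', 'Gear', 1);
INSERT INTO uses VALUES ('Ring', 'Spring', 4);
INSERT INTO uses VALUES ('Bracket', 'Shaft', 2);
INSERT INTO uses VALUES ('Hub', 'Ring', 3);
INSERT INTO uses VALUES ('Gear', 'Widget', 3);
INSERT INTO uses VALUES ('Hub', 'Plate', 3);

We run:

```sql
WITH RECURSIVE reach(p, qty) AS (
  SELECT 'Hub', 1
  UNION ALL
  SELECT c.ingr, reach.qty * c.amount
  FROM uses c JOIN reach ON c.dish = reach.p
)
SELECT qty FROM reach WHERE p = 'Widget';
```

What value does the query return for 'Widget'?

Base: (Hub, qty=1).
Iteration 1: components of {Hub} -> Cap = 1*3 = 3, Plate = 1*3 = 3, Ring = 1*3 = 3.
Iteration 2: components of {Cap,Plate,Ring} -> Bracket = 3*3 = 9, Gear = 3*1 = 3, Spring = 3*4 = 12.
Iteration 3: components of {Bracket,Gear,Spring} -> Shaft = 9*2 = 18, Widget = 3*3 = 9.
Iteration 4: no further components; recursion stops.

9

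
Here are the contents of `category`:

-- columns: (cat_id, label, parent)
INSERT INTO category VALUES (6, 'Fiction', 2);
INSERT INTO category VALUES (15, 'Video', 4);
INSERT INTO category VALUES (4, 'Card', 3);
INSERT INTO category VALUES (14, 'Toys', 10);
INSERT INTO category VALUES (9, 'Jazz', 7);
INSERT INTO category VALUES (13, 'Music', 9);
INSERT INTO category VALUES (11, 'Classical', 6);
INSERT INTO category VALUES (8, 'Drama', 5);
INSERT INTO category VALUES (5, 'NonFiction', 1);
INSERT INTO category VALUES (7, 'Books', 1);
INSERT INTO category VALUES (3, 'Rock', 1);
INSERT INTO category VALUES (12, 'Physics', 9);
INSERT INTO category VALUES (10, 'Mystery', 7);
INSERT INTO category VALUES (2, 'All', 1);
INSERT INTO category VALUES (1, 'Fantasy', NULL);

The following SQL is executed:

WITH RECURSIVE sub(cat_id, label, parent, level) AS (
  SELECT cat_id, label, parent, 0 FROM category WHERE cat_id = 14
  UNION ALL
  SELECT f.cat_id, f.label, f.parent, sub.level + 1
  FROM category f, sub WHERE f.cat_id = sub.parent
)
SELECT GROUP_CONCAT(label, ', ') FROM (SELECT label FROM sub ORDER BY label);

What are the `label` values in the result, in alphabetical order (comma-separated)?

Books, Fantasy, Mystery, Toys

Base: cat_id=14 (Toys), parent=10, level 0.
Iteration 1: join on cat_id=10 -> Mystery (id 10, parent=7, level 1).
Iteration 2: join on cat_id=7 -> Books (id 7, parent=1, level 2).
Iteration 3: join on cat_id=1 -> Fantasy (id 1, parent=NULL, level 3).
Iteration 4: parent is NULL; no match; recursion stops.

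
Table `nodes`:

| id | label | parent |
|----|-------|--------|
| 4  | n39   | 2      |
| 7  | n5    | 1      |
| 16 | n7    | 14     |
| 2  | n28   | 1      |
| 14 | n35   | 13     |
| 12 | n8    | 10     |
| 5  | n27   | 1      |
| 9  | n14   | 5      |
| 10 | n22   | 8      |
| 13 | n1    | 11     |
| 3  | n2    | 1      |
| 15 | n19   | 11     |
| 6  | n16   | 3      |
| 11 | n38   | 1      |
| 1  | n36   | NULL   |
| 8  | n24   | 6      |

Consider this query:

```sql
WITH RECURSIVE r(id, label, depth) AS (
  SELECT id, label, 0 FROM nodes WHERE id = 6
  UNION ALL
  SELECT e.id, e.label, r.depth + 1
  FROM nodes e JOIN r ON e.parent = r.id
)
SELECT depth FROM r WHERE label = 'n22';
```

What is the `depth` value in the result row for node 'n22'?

2

Base: id=6 (n16) at depth 0.
Iteration 1: rows with parent in {6} -> n24 (id 8, depth 1).
Iteration 2: rows with parent in {8} -> n22 (id 10, depth 2).
Iteration 3: rows with parent in {10} -> n8 (id 12, depth 3).
Iteration 4: no rows with parent in {12}; recursion stops.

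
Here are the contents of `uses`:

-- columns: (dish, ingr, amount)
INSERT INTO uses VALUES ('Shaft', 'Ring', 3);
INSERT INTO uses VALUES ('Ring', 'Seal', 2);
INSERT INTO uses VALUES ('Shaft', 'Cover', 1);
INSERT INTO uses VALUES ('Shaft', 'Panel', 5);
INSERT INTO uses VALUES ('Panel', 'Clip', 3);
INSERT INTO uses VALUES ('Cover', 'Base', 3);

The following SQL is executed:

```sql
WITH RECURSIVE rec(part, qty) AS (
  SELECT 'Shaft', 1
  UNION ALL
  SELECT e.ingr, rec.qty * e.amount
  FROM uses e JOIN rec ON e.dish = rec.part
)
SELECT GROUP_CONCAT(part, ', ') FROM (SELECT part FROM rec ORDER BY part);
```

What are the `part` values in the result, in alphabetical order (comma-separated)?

Base, Clip, Cover, Panel, Ring, Seal, Shaft

Base: (Shaft, qty=1).
Iteration 1: components of {Shaft} -> Cover = 1*1 = 1, Panel = 1*5 = 5, Ring = 1*3 = 3.
Iteration 2: components of {Cover,Panel,Ring} -> Base = 1*3 = 3, Clip = 5*3 = 15, Seal = 3*2 = 6.
Iteration 3: no further components; recursion stops.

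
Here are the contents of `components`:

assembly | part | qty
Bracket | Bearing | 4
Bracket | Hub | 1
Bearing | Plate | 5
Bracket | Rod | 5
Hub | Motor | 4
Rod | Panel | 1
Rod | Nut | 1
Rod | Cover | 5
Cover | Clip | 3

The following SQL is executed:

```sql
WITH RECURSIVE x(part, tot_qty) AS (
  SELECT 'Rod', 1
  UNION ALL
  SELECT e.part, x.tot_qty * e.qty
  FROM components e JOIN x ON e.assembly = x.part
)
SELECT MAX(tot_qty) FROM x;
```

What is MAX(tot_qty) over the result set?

15

Base: (Rod, tot_qty=1).
Iteration 1: components of {Rod} -> Cover = 1*5 = 5, Nut = 1*1 = 1, Panel = 1*1 = 1.
Iteration 2: components of {Cover,Nut,Panel} -> Clip = 5*3 = 15.
Iteration 3: no further components; recursion stops.
tot_qty values: 1, 1, 1, 5, 15; the maximum is 15.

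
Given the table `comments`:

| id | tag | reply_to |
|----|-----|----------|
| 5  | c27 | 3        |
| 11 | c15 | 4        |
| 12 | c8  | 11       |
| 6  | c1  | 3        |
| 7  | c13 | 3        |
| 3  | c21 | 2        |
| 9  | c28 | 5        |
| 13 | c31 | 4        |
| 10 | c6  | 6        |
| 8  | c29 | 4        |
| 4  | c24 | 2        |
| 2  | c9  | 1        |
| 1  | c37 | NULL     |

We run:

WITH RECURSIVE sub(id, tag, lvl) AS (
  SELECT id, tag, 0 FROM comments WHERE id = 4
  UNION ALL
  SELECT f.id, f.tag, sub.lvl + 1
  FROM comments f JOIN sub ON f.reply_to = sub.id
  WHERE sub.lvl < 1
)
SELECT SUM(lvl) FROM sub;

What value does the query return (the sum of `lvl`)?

Base: id=4 (c24) at lvl 0.
Iteration 1: rows with reply_to in {4} -> c29 (id 8, lvl 1), c15 (id 11, lvl 1), c31 (id 13, lvl 1).
Iteration 2: lvl < 1 fails for all current rows; recursion stops.
SUM(lvl) = 0 + 1 + 1 + 1 = 3.

3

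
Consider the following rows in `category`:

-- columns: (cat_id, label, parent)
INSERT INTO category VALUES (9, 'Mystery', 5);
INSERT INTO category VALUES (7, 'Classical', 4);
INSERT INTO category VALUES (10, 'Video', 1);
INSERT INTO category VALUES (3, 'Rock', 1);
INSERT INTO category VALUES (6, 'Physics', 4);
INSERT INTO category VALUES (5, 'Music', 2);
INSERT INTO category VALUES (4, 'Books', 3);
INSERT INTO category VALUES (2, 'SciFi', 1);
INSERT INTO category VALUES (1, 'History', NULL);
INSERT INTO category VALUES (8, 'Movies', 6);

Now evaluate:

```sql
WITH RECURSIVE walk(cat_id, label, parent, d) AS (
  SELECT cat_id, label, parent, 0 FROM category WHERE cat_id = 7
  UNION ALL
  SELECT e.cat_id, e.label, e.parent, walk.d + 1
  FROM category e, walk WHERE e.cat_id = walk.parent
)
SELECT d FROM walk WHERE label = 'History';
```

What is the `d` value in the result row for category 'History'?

Base: cat_id=7 (Classical), parent=4, d 0.
Iteration 1: join on cat_id=4 -> Books (id 4, parent=3, d 1).
Iteration 2: join on cat_id=3 -> Rock (id 3, parent=1, d 2).
Iteration 3: join on cat_id=1 -> History (id 1, parent=NULL, d 3).
Iteration 4: parent is NULL; no match; recursion stops.

3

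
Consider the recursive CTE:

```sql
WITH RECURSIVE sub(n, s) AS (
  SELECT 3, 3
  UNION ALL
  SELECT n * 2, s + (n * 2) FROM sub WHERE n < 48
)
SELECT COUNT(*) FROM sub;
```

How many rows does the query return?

5

Base: n=3, s=3.
Iteration 1: 3 < 48 holds -> n = 3 * 2 = 6, s = 3 + 6 = 9.
Iteration 2: 6 < 48 holds -> n = 6 * 2 = 12, s = 9 + 12 = 21.
Iteration 3: 12 < 48 holds -> n = 12 * 2 = 24, s = 21 + 24 = 45.
Iteration 4: 24 < 48 holds -> n = 24 * 2 = 48, s = 45 + 48 = 93.
Iteration 5: 48 < 48 fails; recursion stops.
Total rows emitted: 5.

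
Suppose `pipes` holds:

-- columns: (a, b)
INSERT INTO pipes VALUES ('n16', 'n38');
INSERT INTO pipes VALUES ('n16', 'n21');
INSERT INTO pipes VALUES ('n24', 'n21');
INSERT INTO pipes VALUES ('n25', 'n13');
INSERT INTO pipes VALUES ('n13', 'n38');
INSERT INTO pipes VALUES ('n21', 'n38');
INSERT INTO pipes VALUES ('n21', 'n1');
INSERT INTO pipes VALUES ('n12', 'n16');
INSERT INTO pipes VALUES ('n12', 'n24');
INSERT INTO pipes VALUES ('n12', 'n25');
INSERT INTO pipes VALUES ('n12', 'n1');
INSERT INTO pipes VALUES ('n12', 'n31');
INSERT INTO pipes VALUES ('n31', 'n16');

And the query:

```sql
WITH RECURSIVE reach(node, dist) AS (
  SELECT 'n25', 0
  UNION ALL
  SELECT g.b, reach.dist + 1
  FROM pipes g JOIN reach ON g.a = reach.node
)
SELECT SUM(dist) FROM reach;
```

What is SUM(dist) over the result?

Base: (n25, dist=0).
Iteration 1: edges from {n25} -> (n13, dist=1).
Iteration 2: edges from {n13} -> (n38, dist=2).
Iteration 3: no outgoing edges from {n38}; recursion stops.
SUM(dist) = 0 + 1 + 2 = 3.

3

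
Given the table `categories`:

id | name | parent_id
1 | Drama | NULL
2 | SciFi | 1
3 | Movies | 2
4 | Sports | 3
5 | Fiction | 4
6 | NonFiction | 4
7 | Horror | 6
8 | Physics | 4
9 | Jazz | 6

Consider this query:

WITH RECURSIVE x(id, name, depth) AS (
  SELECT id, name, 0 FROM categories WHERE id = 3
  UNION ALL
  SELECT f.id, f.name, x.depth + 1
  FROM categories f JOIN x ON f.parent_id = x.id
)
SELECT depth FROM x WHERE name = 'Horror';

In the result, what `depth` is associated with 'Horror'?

3

Base: id=3 (Movies) at depth 0.
Iteration 1: rows with parent_id in {3} -> Sports (id 4, depth 1).
Iteration 2: rows with parent_id in {4} -> Fiction (id 5, depth 2), NonFiction (id 6, depth 2), Physics (id 8, depth 2).
Iteration 3: rows with parent_id in {5,6,8} -> Horror (id 7, depth 3), Jazz (id 9, depth 3).
Iteration 4: no rows with parent_id in {7,9}; recursion stops.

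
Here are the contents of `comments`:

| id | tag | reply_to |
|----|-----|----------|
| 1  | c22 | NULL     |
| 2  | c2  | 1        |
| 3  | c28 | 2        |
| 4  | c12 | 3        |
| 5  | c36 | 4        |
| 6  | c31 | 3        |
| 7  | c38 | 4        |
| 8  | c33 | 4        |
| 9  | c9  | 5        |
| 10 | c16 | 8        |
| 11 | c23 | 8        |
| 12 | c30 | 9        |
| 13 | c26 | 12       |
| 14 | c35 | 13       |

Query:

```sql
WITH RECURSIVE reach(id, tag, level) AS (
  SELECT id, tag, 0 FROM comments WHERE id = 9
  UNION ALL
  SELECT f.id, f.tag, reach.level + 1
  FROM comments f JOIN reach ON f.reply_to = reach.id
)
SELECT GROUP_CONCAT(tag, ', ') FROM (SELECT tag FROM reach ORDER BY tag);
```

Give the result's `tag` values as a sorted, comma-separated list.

c26, c30, c35, c9

Base: id=9 (c9) at level 0.
Iteration 1: rows with reply_to in {9} -> c30 (id 12, level 1).
Iteration 2: rows with reply_to in {12} -> c26 (id 13, level 2).
Iteration 3: rows with reply_to in {13} -> c35 (id 14, level 3).
Iteration 4: no rows with reply_to in {14}; recursion stops.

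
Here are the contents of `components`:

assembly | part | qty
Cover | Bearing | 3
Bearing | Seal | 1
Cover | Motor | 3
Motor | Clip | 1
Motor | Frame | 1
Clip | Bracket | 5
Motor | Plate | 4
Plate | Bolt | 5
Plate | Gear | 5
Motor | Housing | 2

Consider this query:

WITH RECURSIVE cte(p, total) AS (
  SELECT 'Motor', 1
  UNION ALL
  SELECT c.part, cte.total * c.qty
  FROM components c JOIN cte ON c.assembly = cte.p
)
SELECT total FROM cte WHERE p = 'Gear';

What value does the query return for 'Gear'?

Base: (Motor, total=1).
Iteration 1: components of {Motor} -> Clip = 1*1 = 1, Frame = 1*1 = 1, Housing = 1*2 = 2, Plate = 1*4 = 4.
Iteration 2: components of {Clip,Frame,Housing,Plate} -> Bolt = 4*5 = 20, Bracket = 1*5 = 5, Gear = 4*5 = 20.
Iteration 3: no further components; recursion stops.

20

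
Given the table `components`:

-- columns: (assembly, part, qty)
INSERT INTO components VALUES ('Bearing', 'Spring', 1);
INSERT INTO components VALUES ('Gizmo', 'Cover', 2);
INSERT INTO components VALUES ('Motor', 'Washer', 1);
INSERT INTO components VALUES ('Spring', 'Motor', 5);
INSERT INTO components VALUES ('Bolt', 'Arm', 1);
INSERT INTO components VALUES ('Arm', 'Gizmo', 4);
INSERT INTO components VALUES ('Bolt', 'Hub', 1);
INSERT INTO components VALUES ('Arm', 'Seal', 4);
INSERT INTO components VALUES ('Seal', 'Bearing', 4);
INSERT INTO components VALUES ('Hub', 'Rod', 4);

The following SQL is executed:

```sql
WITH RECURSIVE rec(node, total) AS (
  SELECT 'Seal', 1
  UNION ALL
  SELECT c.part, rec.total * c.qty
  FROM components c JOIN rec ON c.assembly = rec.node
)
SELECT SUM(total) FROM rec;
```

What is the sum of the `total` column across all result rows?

49

Base: (Seal, total=1).
Iteration 1: components of {Seal} -> Bearing = 1*4 = 4.
Iteration 2: components of {Bearing} -> Spring = 4*1 = 4.
Iteration 3: components of {Spring} -> Motor = 4*5 = 20.
Iteration 4: components of {Motor} -> Washer = 20*1 = 20.
Iteration 5: no further components; recursion stops.
SUM(total) = 1 + 4 + 4 + 20 + 20 = 49.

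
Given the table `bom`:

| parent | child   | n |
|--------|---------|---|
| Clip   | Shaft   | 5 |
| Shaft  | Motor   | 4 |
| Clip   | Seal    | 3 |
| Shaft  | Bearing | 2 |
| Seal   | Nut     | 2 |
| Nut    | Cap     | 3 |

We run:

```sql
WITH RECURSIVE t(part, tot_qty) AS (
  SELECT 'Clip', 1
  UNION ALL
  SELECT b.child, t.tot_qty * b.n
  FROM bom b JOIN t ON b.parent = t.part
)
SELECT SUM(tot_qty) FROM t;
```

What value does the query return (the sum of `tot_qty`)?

63

Base: (Clip, tot_qty=1).
Iteration 1: components of {Clip} -> Seal = 1*3 = 3, Shaft = 1*5 = 5.
Iteration 2: components of {Seal,Shaft} -> Bearing = 5*2 = 10, Motor = 5*4 = 20, Nut = 3*2 = 6.
Iteration 3: components of {Bearing,Motor,Nut} -> Cap = 6*3 = 18.
Iteration 4: no further components; recursion stops.
SUM(tot_qty) = 1 + 5 + 3 + 20 + 10 + 6 + 18 = 63.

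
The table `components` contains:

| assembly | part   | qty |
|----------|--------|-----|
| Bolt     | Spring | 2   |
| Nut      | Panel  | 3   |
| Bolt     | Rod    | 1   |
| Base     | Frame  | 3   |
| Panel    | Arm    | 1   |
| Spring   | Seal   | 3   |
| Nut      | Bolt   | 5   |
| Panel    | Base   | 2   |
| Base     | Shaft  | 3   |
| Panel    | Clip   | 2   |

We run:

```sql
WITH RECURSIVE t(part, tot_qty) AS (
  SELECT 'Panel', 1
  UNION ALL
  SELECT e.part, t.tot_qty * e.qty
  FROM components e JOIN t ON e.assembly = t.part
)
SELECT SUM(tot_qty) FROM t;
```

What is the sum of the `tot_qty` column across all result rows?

Base: (Panel, tot_qty=1).
Iteration 1: components of {Panel} -> Arm = 1*1 = 1, Base = 1*2 = 2, Clip = 1*2 = 2.
Iteration 2: components of {Arm,Base,Clip} -> Frame = 2*3 = 6, Shaft = 2*3 = 6.
Iteration 3: no further components; recursion stops.
SUM(tot_qty) = 1 + 1 + 2 + 2 + 6 + 6 = 18.

18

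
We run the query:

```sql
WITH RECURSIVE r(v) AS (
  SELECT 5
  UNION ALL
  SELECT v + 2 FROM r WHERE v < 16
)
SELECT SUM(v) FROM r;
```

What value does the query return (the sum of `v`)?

Base: v=5.
Iteration 1: 5 < 16 holds -> v = 5 + 2 = 7.
Iteration 2: 7 < 16 holds -> v = 7 + 2 = 9.
Iteration 3: 9 < 16 holds -> v = 9 + 2 = 11.
Iteration 4: 11 < 16 holds -> v = 11 + 2 = 13.
Iteration 5: 13 < 16 holds -> v = 13 + 2 = 15.
Iteration 6: 15 < 16 holds -> v = 15 + 2 = 17.
Iteration 7: 17 < 16 fails; recursion stops.
SUM(v) = 5 + 7 + 9 + 11 + 13 + 15 + 17 = 77.

77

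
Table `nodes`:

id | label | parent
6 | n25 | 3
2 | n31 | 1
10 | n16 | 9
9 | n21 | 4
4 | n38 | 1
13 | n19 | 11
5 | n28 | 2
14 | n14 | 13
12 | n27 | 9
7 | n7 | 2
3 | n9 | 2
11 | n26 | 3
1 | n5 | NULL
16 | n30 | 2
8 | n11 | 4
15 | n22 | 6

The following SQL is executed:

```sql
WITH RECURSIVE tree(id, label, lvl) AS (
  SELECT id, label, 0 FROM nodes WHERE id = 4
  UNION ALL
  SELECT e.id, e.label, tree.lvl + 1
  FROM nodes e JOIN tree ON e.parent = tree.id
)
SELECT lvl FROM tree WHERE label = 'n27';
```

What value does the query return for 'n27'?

2

Base: id=4 (n38) at lvl 0.
Iteration 1: rows with parent in {4} -> n11 (id 8, lvl 1), n21 (id 9, lvl 1).
Iteration 2: rows with parent in {8,9} -> n16 (id 10, lvl 2), n27 (id 12, lvl 2).
Iteration 3: no rows with parent in {10,12}; recursion stops.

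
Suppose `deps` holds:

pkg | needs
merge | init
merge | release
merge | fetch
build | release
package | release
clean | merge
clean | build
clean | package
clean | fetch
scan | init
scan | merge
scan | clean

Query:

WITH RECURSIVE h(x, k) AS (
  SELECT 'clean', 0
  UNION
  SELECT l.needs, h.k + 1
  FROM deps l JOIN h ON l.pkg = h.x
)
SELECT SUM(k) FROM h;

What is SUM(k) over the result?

Base: (clean, k=0).
Iteration 1: edges from {clean} -> (build, k=1), (fetch, k=1), (merge, k=1), (package, k=1).
Iteration 2: edges from {build,fetch,merge,package} -> (fetch, k=2), (init, k=2), (release, k=2). [UNION drops 2 duplicate row(s)]
Iteration 3: no outgoing edges from {fetch,init,release}; recursion stops.
SUM(k) = 0 + 1 + 1 + 1 + 1 + 2 + 2 + 2 = 10.

10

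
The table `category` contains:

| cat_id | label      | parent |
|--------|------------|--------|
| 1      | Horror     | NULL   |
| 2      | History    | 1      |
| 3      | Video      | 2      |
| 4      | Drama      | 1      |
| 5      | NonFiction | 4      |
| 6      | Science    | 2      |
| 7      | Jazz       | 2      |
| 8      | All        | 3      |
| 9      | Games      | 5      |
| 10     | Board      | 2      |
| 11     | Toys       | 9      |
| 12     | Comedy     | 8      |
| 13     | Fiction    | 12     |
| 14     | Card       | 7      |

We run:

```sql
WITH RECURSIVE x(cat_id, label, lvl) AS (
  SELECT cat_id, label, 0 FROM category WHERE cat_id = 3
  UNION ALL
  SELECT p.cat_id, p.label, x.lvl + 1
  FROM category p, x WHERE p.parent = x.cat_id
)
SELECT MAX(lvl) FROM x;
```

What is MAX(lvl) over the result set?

3

Base: cat_id=3 (Video) at lvl 0.
Iteration 1: rows with parent in {3} -> All (id 8, lvl 1).
Iteration 2: rows with parent in {8} -> Comedy (id 12, lvl 2).
Iteration 3: rows with parent in {12} -> Fiction (id 13, lvl 3).
Iteration 4: no rows with parent in {13}; recursion stops.
lvl values: 0, 1, 2, 3; the maximum is 3.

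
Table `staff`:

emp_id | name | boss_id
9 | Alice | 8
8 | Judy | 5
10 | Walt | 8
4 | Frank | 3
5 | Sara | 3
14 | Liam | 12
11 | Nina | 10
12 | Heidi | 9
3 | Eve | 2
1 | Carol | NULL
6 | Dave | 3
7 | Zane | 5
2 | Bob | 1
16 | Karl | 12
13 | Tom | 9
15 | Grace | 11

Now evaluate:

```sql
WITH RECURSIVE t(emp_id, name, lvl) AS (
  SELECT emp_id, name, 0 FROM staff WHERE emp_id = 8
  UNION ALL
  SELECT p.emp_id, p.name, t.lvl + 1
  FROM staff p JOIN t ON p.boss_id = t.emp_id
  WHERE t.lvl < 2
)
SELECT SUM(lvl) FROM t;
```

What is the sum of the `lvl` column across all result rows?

8

Base: emp_id=8 (Judy) at lvl 0.
Iteration 1: rows with boss_id in {8} -> Alice (id 9, lvl 1), Walt (id 10, lvl 1).
Iteration 2: rows with boss_id in {9,10} -> Nina (id 11, lvl 2), Heidi (id 12, lvl 2), Tom (id 13, lvl 2).
Iteration 3: lvl < 2 fails for all current rows; recursion stops.
SUM(lvl) = 0 + 1 + 1 + 2 + 2 + 2 = 8.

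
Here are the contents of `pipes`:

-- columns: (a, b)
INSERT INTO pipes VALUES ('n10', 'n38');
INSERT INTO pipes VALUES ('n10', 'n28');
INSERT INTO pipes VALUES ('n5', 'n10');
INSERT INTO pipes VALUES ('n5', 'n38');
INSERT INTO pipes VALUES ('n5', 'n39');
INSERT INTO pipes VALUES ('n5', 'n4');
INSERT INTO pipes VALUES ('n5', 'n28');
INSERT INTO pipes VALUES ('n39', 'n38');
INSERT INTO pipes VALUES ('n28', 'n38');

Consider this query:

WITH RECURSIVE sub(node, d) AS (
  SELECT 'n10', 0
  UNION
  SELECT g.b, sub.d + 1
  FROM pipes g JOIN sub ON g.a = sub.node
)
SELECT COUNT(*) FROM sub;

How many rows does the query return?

4

Base: (n10, d=0).
Iteration 1: edges from {n10} -> (n28, d=1), (n38, d=1).
Iteration 2: edges from {n28,n38} -> (n38, d=2).
Iteration 3: no outgoing edges from {n38}; recursion stops.
Total rows emitted: 4.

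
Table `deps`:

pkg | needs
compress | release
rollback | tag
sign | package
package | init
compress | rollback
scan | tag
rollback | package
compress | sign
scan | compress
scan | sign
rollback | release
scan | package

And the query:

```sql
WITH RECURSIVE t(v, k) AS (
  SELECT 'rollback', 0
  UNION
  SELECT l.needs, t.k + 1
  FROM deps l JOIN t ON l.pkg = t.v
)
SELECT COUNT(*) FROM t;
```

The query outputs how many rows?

Base: (rollback, k=0).
Iteration 1: edges from {rollback} -> (package, k=1), (release, k=1), (tag, k=1).
Iteration 2: edges from {package,release,tag} -> (init, k=2).
Iteration 3: no outgoing edges from {init}; recursion stops.
Total rows emitted: 5.

5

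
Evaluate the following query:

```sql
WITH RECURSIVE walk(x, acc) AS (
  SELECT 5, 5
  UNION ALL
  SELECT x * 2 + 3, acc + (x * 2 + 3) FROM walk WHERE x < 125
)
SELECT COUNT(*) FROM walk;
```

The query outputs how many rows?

Base: x=5, acc=5.
Iteration 1: 5 < 125 holds -> x = 5 * 2 + 3 = 13, acc = 5 + 13 = 18.
Iteration 2: 13 < 125 holds -> x = 13 * 2 + 3 = 29, acc = 18 + 29 = 47.
Iteration 3: 29 < 125 holds -> x = 29 * 2 + 3 = 61, acc = 47 + 61 = 108.
Iteration 4: 61 < 125 holds -> x = 61 * 2 + 3 = 125, acc = 108 + 125 = 233.
Iteration 5: 125 < 125 fails; recursion stops.
Total rows emitted: 5.

5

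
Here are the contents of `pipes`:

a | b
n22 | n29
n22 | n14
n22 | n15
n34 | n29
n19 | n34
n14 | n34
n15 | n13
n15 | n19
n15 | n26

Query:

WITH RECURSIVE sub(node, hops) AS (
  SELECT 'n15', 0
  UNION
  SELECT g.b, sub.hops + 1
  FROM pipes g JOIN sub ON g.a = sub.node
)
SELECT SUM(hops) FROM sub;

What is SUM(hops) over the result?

8

Base: (n15, hops=0).
Iteration 1: edges from {n15} -> (n13, hops=1), (n19, hops=1), (n26, hops=1).
Iteration 2: edges from {n13,n19,n26} -> (n34, hops=2).
Iteration 3: edges from {n34} -> (n29, hops=3).
Iteration 4: no outgoing edges from {n29}; recursion stops.
SUM(hops) = 0 + 1 + 1 + 1 + 2 + 3 = 8.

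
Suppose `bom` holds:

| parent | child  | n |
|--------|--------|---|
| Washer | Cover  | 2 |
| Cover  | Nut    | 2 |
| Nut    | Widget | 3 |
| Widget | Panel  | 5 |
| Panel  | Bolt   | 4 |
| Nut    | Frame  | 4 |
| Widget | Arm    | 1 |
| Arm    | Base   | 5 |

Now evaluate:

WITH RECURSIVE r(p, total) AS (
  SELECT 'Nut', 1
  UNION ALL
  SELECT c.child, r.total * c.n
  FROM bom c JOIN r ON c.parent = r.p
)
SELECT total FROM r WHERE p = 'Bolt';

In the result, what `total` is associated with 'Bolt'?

60

Base: (Nut, total=1).
Iteration 1: components of {Nut} -> Frame = 1*4 = 4, Widget = 1*3 = 3.
Iteration 2: components of {Frame,Widget} -> Arm = 3*1 = 3, Panel = 3*5 = 15.
Iteration 3: components of {Arm,Panel} -> Base = 3*5 = 15, Bolt = 15*4 = 60.
Iteration 4: no further components; recursion stops.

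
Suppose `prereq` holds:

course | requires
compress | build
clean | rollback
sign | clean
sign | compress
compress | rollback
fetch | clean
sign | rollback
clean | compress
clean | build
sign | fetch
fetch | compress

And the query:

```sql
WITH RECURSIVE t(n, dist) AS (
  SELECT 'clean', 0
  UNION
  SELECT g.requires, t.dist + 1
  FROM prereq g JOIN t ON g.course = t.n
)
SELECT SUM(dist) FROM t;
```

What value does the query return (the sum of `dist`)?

7

Base: (clean, dist=0).
Iteration 1: edges from {clean} -> (build, dist=1), (compress, dist=1), (rollback, dist=1).
Iteration 2: edges from {build,compress,rollback} -> (build, dist=2), (rollback, dist=2).
Iteration 3: no outgoing edges from {build,rollback}; recursion stops.
SUM(dist) = 0 + 1 + 1 + 1 + 2 + 2 = 7.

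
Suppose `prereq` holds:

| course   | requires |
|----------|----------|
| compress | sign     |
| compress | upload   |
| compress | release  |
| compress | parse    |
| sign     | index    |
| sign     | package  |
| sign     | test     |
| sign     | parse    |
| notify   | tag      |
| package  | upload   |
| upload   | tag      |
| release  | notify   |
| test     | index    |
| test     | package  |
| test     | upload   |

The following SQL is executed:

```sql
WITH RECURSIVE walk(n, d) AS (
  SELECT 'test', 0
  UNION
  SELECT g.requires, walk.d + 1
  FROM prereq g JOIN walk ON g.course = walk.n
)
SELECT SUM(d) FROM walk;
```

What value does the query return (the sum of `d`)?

10

Base: (test, d=0).
Iteration 1: edges from {test} -> (index, d=1), (package, d=1), (upload, d=1).
Iteration 2: edges from {index,package,upload} -> (tag, d=2), (upload, d=2).
Iteration 3: edges from {tag,upload} -> (tag, d=3).
Iteration 4: no outgoing edges from {tag}; recursion stops.
SUM(d) = 0 + 1 + 1 + 1 + 2 + 2 + 3 = 10.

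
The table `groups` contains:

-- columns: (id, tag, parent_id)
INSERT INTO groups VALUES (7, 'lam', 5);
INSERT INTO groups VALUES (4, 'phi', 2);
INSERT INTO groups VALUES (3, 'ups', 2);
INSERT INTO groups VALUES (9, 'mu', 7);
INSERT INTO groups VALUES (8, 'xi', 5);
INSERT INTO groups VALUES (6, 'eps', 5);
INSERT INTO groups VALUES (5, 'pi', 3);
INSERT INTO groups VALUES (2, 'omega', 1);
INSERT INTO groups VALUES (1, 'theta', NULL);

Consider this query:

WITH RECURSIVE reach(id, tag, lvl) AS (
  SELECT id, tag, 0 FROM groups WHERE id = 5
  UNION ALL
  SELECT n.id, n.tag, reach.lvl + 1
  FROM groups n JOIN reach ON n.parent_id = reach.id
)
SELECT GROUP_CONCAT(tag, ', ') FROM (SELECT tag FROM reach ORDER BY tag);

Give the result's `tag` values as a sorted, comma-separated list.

eps, lam, mu, pi, xi

Base: id=5 (pi) at lvl 0.
Iteration 1: rows with parent_id in {5} -> eps (id 6, lvl 1), lam (id 7, lvl 1), xi (id 8, lvl 1).
Iteration 2: rows with parent_id in {6,7,8} -> mu (id 9, lvl 2).
Iteration 3: no rows with parent_id in {9}; recursion stops.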